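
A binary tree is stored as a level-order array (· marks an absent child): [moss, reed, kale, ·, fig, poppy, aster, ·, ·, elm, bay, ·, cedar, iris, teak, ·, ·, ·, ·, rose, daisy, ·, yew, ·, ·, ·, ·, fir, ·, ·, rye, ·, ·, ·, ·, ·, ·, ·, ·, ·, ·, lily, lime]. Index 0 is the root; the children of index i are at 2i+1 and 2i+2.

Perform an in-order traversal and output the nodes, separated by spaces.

In-order visits the left subtree, then the node, then the right subtree.
At moss: go left to reed.
  At reed: no left child.
  Visit reed.
  At reed: go right to fig.
    At fig: go left to elm.
      At elm: go left to rose.
        rose is a leaf — visit rose.
      Visit elm.
      At elm: go right to daisy.
        At daisy: go left to lily.
          lily is a leaf — visit lily.
        Visit daisy.
        At daisy: go right to lime.
          lime is a leaf — visit lime.
    Visit fig.
    At fig: go right to bay.
      At bay: no left child.
      Visit bay.
      At bay: go right to yew.
        yew is a leaf — visit yew.
Visit moss.
At moss: go right to kale.
  At kale: go left to poppy.
    At poppy: no left child.
    Visit poppy.
    At poppy: go right to cedar.
      cedar is a leaf — visit cedar.
  Visit kale.
  At kale: go right to aster.
    At aster: go left to iris.
      At iris: go left to fir.
        fir is a leaf — visit fir.
      Visit iris.
      At iris: no right child.
    Visit aster.
    At aster: go right to teak.
      At teak: no left child.
      Visit teak.
      At teak: go right to rye.
        rye is a leaf — visit rye.

reed rose elm lily daisy lime fig bay yew moss poppy cedar kale fir iris aster teak rye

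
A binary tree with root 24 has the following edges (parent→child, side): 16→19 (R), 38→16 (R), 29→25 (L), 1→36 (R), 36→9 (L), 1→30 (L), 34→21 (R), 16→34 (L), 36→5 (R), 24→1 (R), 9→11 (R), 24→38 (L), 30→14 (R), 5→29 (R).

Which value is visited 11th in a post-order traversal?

29

Post-order visits the left subtree, then the right subtree, then the node.
At 24: go left to 38.
  At 38: no left child.
  At 38: go right to 16.
    At 16: go left to 34.
      At 34: no left child.
      At 34: go right to 21.
        21 is a leaf — visit 21.
      Visit 34.
    At 16: go right to 19.
      19 is a leaf — visit 19.
    Visit 16.
  Visit 38.
At 24: go right to 1.
  At 1: go left to 30.
    At 30: no left child.
    At 30: go right to 14.
      14 is a leaf — visit 14.
    Visit 30.
  At 1: go right to 36.
    At 36: go left to 9.
      At 9: no left child.
      At 9: go right to 11.
        11 is a leaf — visit 11.
      Visit 9.
    At 36: go right to 5.
      At 5: no left child.
      At 5: go right to 29.
        At 29: go left to 25.
          25 is a leaf — visit 25.
        At 29: no right child.
        Visit 29.
      Visit 5.
    Visit 36.
  Visit 1.
Visit 24.
Full post-order sequence: 21, 34, 19, 16, 38, 14, 30, 11, 9, 25, 29, 5, 36, 1, 24.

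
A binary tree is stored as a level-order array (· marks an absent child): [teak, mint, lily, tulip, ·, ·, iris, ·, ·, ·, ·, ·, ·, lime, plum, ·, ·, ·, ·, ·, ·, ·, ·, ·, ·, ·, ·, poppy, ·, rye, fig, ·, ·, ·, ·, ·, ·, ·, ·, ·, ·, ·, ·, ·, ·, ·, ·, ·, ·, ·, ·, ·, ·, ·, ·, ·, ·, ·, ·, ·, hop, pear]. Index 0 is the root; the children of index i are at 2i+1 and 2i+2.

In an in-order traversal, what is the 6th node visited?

lime

In-order visits the left subtree, then the node, then the right subtree.
At teak: go left to mint.
  At mint: go left to tulip.
    tulip is a leaf — visit tulip.
  Visit mint.
  At mint: no right child.
Visit teak.
At teak: go right to lily.
  At lily: no left child.
  Visit lily.
  At lily: go right to iris.
    At iris: go left to lime.
      At lime: go left to poppy.
        poppy is a leaf — visit poppy.
      Visit lime.
      At lime: no right child.
    Visit iris.
    At iris: go right to plum.
      At plum: go left to rye.
        At rye: no left child.
        Visit rye.
        At rye: go right to hop.
          hop is a leaf — visit hop.
      Visit plum.
      At plum: go right to fig.
        At fig: go left to pear.
          pear is a leaf — visit pear.
        Visit fig.
        At fig: no right child.
Full in-order sequence: tulip, mint, teak, lily, poppy, lime, iris, rye, hop, plum, pear, fig.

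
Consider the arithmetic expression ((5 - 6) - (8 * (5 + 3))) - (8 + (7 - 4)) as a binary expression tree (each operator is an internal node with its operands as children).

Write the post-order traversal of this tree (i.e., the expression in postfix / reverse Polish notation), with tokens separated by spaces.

Post-order on an expression tree gives postfix notation: for each operator, emit left operand, right operand, then the operator.

5 6 - 8 5 3 + * - 8 7 4 - + -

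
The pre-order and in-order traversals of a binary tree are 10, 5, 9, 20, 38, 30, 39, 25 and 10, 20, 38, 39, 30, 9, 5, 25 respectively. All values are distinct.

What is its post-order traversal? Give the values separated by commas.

The first element of pre-order is the root; it splits in-order into left and right subtrees.
Root 10: left subtree has 0 nodes { }, right has 7 {20, 38, 39, 30, 9, 5, 25}.
  Root 5: left subtree has 5 nodes {20, 38, 39, 30, 9}, right has 1 {25}.
    Root 9: left subtree has 4 nodes {20, 38, 39, 30}, right has 0 { }.
      Root 20: left subtree has 0 nodes { }, right has 3 {38, 39, 30}.
        Root 38: left subtree has 0 nodes { }, right has 2 {39, 30}.
          Root 30: left subtree has 1 node {39}, right has 0 { }.

39, 30, 38, 20, 9, 25, 5, 10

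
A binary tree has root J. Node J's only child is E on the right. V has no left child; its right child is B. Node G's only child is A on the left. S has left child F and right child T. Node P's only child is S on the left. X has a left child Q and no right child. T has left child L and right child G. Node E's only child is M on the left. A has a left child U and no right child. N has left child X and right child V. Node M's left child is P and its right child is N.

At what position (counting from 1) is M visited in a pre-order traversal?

Pre-order visits the node, then its left subtree, then its right subtree.
Visit J.
At J: no left child.
At J: go right to E.
  Visit E.
  At E: go left to M.
    Visit M.
    At M: go left to P.
      Visit P.
      At P: go left to S.
        Visit S.
        At S: go left to F.
          F is a leaf — visit F.
        At S: go right to T.
          Visit T.
          At T: go left to L.
            L is a leaf — visit L.
          At T: go right to G.
            Visit G.
            At G: go left to A.
              Visit A.
              At A: go left to U.
                U is a leaf — visit U.
              At A: no right child.
            At G: no right child.
      At P: no right child.
    At M: go right to N.
      Visit N.
      At N: go left to X.
        Visit X.
        At X: go left to Q.
          Q is a leaf — visit Q.
        At X: no right child.
      At N: go right to V.
        Visit V.
        At V: no left child.
        At V: go right to B.
          B is a leaf — visit B.
  At E: no right child.
Full pre-order sequence: J, E, M, P, S, F, T, L, G, A, U, N, X, Q, V, B.

3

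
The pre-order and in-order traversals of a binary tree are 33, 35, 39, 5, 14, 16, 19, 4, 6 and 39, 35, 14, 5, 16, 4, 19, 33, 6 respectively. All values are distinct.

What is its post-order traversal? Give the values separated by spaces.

The first element of pre-order is the root; it splits in-order into left and right subtrees.
Root 33: left subtree has 7 nodes {39, 35, 14, 5, 16, 4, 19}, right has 1 {6}.
  Root 35: left subtree has 1 node {39}, right has 5 {14, 5, 16, 4, 19}.
    Root 5: left subtree has 1 node {14}, right has 3 {16, 4, 19}.
      Root 16: left subtree has 0 nodes { }, right has 2 {4, 19}.
        Root 19: left subtree has 1 node {4}, right has 0 { }.

39 14 4 19 16 5 35 6 33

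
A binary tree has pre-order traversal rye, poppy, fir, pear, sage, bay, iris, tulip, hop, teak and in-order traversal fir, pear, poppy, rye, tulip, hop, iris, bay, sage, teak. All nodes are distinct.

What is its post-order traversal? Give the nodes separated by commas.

The first element of pre-order is the root; it splits in-order into left and right subtrees.
Root rye: left subtree has 3 nodes {fir, pear, poppy}, right has 6 {tulip, hop, iris, bay, sage, teak}.
  Root poppy: left subtree has 2 nodes {fir, pear}, right has 0 { }.
    Root fir: left subtree has 0 nodes { }, right has 1 {pear}.
  Root sage: left subtree has 4 nodes {tulip, hop, iris, bay}, right has 1 {teak}.
    Root bay: left subtree has 3 nodes {tulip, hop, iris}, right has 0 { }.
      Root iris: left subtree has 2 nodes {tulip, hop}, right has 0 { }.
        Root tulip: left subtree has 0 nodes { }, right has 1 {hop}.

pear, fir, poppy, hop, tulip, iris, bay, teak, sage, rye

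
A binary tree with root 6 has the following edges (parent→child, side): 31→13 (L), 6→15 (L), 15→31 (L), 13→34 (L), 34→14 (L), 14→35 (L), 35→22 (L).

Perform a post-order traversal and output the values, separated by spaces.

Post-order visits the left subtree, then the right subtree, then the node.
At 6: go left to 15.
  At 15: go left to 31.
    At 31: go left to 13.
      At 13: go left to 34.
        At 34: go left to 14.
          At 14: go left to 35.
            At 35: go left to 22.
              22 is a leaf — visit 22.
            At 35: no right child.
            Visit 35.
          At 14: no right child.
          Visit 14.
        At 34: no right child.
        Visit 34.
      At 13: no right child.
      Visit 13.
    At 31: no right child.
    Visit 31.
  At 15: no right child.
  Visit 15.
At 6: no right child.
Visit 6.

22 35 14 34 13 31 15 6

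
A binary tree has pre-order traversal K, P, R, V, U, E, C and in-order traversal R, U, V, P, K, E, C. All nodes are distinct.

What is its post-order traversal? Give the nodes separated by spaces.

U V R P C E K

The first element of pre-order is the root; it splits in-order into left and right subtrees.
Root K: left subtree has 4 nodes {R, U, V, P}, right has 2 {E, C}.
  Root P: left subtree has 3 nodes {R, U, V}, right has 0 { }.
    Root R: left subtree has 0 nodes { }, right has 2 {U, V}.
      Root V: left subtree has 1 node {U}, right has 0 { }.
  Root E: left subtree has 0 nodes { }, right has 1 {C}.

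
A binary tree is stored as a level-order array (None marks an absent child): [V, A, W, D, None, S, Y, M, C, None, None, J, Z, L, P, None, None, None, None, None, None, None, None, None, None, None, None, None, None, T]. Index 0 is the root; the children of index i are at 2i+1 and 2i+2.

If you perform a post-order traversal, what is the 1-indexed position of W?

Post-order visits the left subtree, then the right subtree, then the node.
At V: go left to A.
  At A: go left to D.
    At D: go left to M.
      M is a leaf — visit M.
    At D: go right to C.
      C is a leaf — visit C.
    Visit D.
  At A: no right child.
  Visit A.
At V: go right to W.
  At W: go left to S.
    At S: go left to J.
      J is a leaf — visit J.
    At S: go right to Z.
      Z is a leaf — visit Z.
    Visit S.
  At W: go right to Y.
    At Y: go left to L.
      L is a leaf — visit L.
    At Y: go right to P.
      At P: go left to T.
        T is a leaf — visit T.
      At P: no right child.
      Visit P.
    Visit Y.
  Visit W.
Visit V.
Full post-order sequence: M, C, D, A, J, Z, S, L, T, P, Y, W, V.

12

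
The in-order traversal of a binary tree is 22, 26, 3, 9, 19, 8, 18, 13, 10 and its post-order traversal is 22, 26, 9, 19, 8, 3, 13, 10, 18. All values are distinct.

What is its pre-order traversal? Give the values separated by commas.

The last element of post-order is the root; it splits in-order into left and right subtrees.
Root 18: left subtree has 6 nodes {22, 26, 3, 9, 19, 8}, right has 2 {13, 10}.
  Root 3: left subtree has 2 nodes {22, 26}, right has 3 {9, 19, 8}.
    Root 26: left subtree has 1 node {22}, right has 0 { }.
    Root 8: left subtree has 2 nodes {9, 19}, right has 0 { }.
      Root 19: left subtree has 1 node {9}, right has 0 { }.
  Root 10: left subtree has 1 node {13}, right has 0 { }.

18, 3, 26, 22, 8, 19, 9, 10, 13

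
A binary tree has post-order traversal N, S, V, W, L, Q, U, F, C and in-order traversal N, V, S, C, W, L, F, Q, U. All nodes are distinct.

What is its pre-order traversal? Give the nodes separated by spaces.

C V N S F L W U Q

The last element of post-order is the root; it splits in-order into left and right subtrees.
Root C: left subtree has 3 nodes {N, V, S}, right has 5 {W, L, F, Q, U}.
  Root V: left subtree has 1 node {N}, right has 1 {S}.
  Root F: left subtree has 2 nodes {W, L}, right has 2 {Q, U}.
    Root L: left subtree has 1 node {W}, right has 0 { }.
    Root U: left subtree has 1 node {Q}, right has 0 { }.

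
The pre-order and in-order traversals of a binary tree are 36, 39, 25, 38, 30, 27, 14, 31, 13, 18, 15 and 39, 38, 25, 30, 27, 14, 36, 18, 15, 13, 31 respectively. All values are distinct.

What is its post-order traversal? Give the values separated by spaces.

The first element of pre-order is the root; it splits in-order into left and right subtrees.
Root 36: left subtree has 6 nodes {39, 38, 25, 30, 27, 14}, right has 4 {18, 15, 13, 31}.
  Root 39: left subtree has 0 nodes { }, right has 5 {38, 25, 30, 27, 14}.
    Root 25: left subtree has 1 node {38}, right has 3 {30, 27, 14}.
      Root 30: left subtree has 0 nodes { }, right has 2 {27, 14}.
        Root 27: left subtree has 0 nodes { }, right has 1 {14}.
  Root 31: left subtree has 3 nodes {18, 15, 13}, right has 0 { }.
    Root 13: left subtree has 2 nodes {18, 15}, right has 0 { }.
      Root 18: left subtree has 0 nodes { }, right has 1 {15}.

38 14 27 30 25 39 15 18 13 31 36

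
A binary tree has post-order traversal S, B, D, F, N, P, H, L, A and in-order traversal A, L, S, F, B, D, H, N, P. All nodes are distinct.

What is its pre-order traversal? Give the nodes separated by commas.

The last element of post-order is the root; it splits in-order into left and right subtrees.
Root A: left subtree has 0 nodes { }, right has 8 {L, S, F, B, D, H, N, P}.
  Root L: left subtree has 0 nodes { }, right has 7 {S, F, B, D, H, N, P}.
    Root H: left subtree has 4 nodes {S, F, B, D}, right has 2 {N, P}.
      Root F: left subtree has 1 node {S}, right has 2 {B, D}.
        Root D: left subtree has 1 node {B}, right has 0 { }.
      Root P: left subtree has 1 node {N}, right has 0 { }.

A, L, H, F, S, D, B, P, N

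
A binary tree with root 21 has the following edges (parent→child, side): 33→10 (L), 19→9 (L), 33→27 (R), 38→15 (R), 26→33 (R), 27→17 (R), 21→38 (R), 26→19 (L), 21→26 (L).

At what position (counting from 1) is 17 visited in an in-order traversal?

7

In-order visits the left subtree, then the node, then the right subtree.
At 21: go left to 26.
  At 26: go left to 19.
    At 19: go left to 9.
      9 is a leaf — visit 9.
    Visit 19.
    At 19: no right child.
  Visit 26.
  At 26: go right to 33.
    At 33: go left to 10.
      10 is a leaf — visit 10.
    Visit 33.
    At 33: go right to 27.
      At 27: no left child.
      Visit 27.
      At 27: go right to 17.
        17 is a leaf — visit 17.
Visit 21.
At 21: go right to 38.
  At 38: no left child.
  Visit 38.
  At 38: go right to 15.
    15 is a leaf — visit 15.
Full in-order sequence: 9, 19, 26, 10, 33, 27, 17, 21, 38, 15.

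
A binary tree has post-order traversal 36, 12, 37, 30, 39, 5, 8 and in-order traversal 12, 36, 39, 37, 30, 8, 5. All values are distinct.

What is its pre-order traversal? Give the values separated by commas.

The last element of post-order is the root; it splits in-order into left and right subtrees.
Root 8: left subtree has 5 nodes {12, 36, 39, 37, 30}, right has 1 {5}.
  Root 39: left subtree has 2 nodes {12, 36}, right has 2 {37, 30}.
    Root 12: left subtree has 0 nodes { }, right has 1 {36}.
    Root 30: left subtree has 1 node {37}, right has 0 { }.

8, 39, 12, 36, 30, 37, 5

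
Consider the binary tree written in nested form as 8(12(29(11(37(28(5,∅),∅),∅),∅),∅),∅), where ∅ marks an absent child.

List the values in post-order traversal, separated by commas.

Post-order visits the left subtree, then the right subtree, then the node.
At 8: go left to 12.
  At 12: go left to 29.
    At 29: go left to 11.
      At 11: go left to 37.
        At 37: go left to 28.
          At 28: go left to 5.
            5 is a leaf — visit 5.
          At 28: no right child.
          Visit 28.
        At 37: no right child.
        Visit 37.
      At 11: no right child.
      Visit 11.
    At 29: no right child.
    Visit 29.
  At 12: no right child.
  Visit 12.
At 8: no right child.
Visit 8.

5, 28, 37, 11, 29, 12, 8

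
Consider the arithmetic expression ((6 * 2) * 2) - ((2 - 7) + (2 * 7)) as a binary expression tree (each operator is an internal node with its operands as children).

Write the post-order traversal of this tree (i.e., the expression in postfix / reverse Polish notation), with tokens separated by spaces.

Post-order on an expression tree gives postfix notation: for each operator, emit left operand, right operand, then the operator.

6 2 * 2 * 2 7 - 2 7 * + -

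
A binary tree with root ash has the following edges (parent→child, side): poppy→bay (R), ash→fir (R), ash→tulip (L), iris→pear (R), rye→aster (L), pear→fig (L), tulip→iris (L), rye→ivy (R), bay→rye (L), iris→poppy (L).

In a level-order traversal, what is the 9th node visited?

Level-order visits nodes level by level from the root, left to right within each level.
Level 0: ash
Level 1: tulip, fir
Level 2: iris
Level 3: poppy, pear
Level 4: bay, fig
Level 5: rye
Level 6: aster, ivy
Full level-order sequence: ash, tulip, fir, iris, poppy, pear, bay, fig, rye, aster, ivy.

rye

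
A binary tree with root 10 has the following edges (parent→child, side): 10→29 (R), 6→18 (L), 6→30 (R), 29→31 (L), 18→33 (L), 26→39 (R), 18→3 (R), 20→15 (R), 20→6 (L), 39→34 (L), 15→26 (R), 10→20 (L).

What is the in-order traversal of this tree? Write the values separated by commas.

33, 18, 3, 6, 30, 20, 15, 26, 34, 39, 10, 31, 29

In-order visits the left subtree, then the node, then the right subtree.
At 10: go left to 20.
  At 20: go left to 6.
    At 6: go left to 18.
      At 18: go left to 33.
        33 is a leaf — visit 33.
      Visit 18.
      At 18: go right to 3.
        3 is a leaf — visit 3.
    Visit 6.
    At 6: go right to 30.
      30 is a leaf — visit 30.
  Visit 20.
  At 20: go right to 15.
    At 15: no left child.
    Visit 15.
    At 15: go right to 26.
      At 26: no left child.
      Visit 26.
      At 26: go right to 39.
        At 39: go left to 34.
          34 is a leaf — visit 34.
        Visit 39.
        At 39: no right child.
Visit 10.
At 10: go right to 29.
  At 29: go left to 31.
    31 is a leaf — visit 31.
  Visit 29.
  At 29: no right child.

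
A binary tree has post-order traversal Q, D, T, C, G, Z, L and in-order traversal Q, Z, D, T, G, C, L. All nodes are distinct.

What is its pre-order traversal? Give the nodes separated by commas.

The last element of post-order is the root; it splits in-order into left and right subtrees.
Root L: left subtree has 6 nodes {Q, Z, D, T, G, C}, right has 0 { }.
  Root Z: left subtree has 1 node {Q}, right has 4 {D, T, G, C}.
    Root G: left subtree has 2 nodes {D, T}, right has 1 {C}.
      Root T: left subtree has 1 node {D}, right has 0 { }.

L, Z, Q, G, T, D, C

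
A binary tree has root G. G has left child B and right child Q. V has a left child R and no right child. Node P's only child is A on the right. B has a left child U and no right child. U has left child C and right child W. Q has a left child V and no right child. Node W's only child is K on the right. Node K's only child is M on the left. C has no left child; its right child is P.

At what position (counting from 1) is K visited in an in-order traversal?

7

In-order visits the left subtree, then the node, then the right subtree.
At G: go left to B.
  At B: go left to U.
    At U: go left to C.
      At C: no left child.
      Visit C.
      At C: go right to P.
        At P: no left child.
        Visit P.
        At P: go right to A.
          A is a leaf — visit A.
    Visit U.
    At U: go right to W.
      At W: no left child.
      Visit W.
      At W: go right to K.
        At K: go left to M.
          M is a leaf — visit M.
        Visit K.
        At K: no right child.
  Visit B.
  At B: no right child.
Visit G.
At G: go right to Q.
  At Q: go left to V.
    At V: go left to R.
      R is a leaf — visit R.
    Visit V.
    At V: no right child.
  Visit Q.
  At Q: no right child.
Full in-order sequence: C, P, A, U, W, M, K, B, G, R, V, Q.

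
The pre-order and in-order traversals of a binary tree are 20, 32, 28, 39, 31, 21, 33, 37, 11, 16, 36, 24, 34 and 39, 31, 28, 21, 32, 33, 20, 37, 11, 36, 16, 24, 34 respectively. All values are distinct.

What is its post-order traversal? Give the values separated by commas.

31, 39, 21, 28, 33, 32, 36, 34, 24, 16, 11, 37, 20

The first element of pre-order is the root; it splits in-order into left and right subtrees.
Root 20: left subtree has 6 nodes {39, 31, 28, 21, 32, 33}, right has 6 {37, 11, 36, 16, 24, 34}.
  Root 32: left subtree has 4 nodes {39, 31, 28, 21}, right has 1 {33}.
    Root 28: left subtree has 2 nodes {39, 31}, right has 1 {21}.
      Root 39: left subtree has 0 nodes { }, right has 1 {31}.
  Root 37: left subtree has 0 nodes { }, right has 5 {11, 36, 16, 24, 34}.
    Root 11: left subtree has 0 nodes { }, right has 4 {36, 16, 24, 34}.
      Root 16: left subtree has 1 node {36}, right has 2 {24, 34}.
        Root 24: left subtree has 0 nodes { }, right has 1 {34}.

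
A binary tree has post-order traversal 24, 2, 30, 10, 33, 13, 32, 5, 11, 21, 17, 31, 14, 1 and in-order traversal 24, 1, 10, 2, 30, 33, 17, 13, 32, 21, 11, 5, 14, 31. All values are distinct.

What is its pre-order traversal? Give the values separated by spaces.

1 24 14 17 33 10 30 2 21 32 13 11 5 31

The last element of post-order is the root; it splits in-order into left and right subtrees.
Root 1: left subtree has 1 node {24}, right has 12 {10, 2, 30, 33, 17, 13, 32, 21, 11, 5, 14, 31}.
  Root 14: left subtree has 10 nodes {10, 2, 30, 33, 17, 13, 32, 21, 11, 5}, right has 1 {31}.
    Root 17: left subtree has 4 nodes {10, 2, 30, 33}, right has 5 {13, 32, 21, 11, 5}.
      Root 33: left subtree has 3 nodes {10, 2, 30}, right has 0 { }.
        Root 10: left subtree has 0 nodes { }, right has 2 {2, 30}.
          Root 30: left subtree has 1 node {2}, right has 0 { }.
      Root 21: left subtree has 2 nodes {13, 32}, right has 2 {11, 5}.
        Root 32: left subtree has 1 node {13}, right has 0 { }.
        Root 11: left subtree has 0 nodes { }, right has 1 {5}.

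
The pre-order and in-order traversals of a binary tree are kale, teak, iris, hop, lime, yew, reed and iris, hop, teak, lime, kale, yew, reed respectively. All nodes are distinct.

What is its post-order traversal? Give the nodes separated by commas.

hop, iris, lime, teak, reed, yew, kale

The first element of pre-order is the root; it splits in-order into left and right subtrees.
Root kale: left subtree has 4 nodes {iris, hop, teak, lime}, right has 2 {yew, reed}.
  Root teak: left subtree has 2 nodes {iris, hop}, right has 1 {lime}.
    Root iris: left subtree has 0 nodes { }, right has 1 {hop}.
  Root yew: left subtree has 0 nodes { }, right has 1 {reed}.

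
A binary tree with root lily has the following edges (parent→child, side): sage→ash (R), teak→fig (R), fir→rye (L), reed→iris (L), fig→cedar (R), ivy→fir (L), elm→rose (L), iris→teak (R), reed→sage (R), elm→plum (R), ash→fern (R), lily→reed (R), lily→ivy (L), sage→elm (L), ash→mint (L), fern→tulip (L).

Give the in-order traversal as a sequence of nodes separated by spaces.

rye fir ivy lily iris teak fig cedar reed rose elm plum sage mint ash tulip fern

In-order visits the left subtree, then the node, then the right subtree.
At lily: go left to ivy.
  At ivy: go left to fir.
    At fir: go left to rye.
      rye is a leaf — visit rye.
    Visit fir.
    At fir: no right child.
  Visit ivy.
  At ivy: no right child.
Visit lily.
At lily: go right to reed.
  At reed: go left to iris.
    At iris: no left child.
    Visit iris.
    At iris: go right to teak.
      At teak: no left child.
      Visit teak.
      At teak: go right to fig.
        At fig: no left child.
        Visit fig.
        At fig: go right to cedar.
          cedar is a leaf — visit cedar.
  Visit reed.
  At reed: go right to sage.
    At sage: go left to elm.
      At elm: go left to rose.
        rose is a leaf — visit rose.
      Visit elm.
      At elm: go right to plum.
        plum is a leaf — visit plum.
    Visit sage.
    At sage: go right to ash.
      At ash: go left to mint.
        mint is a leaf — visit mint.
      Visit ash.
      At ash: go right to fern.
        At fern: go left to tulip.
          tulip is a leaf — visit tulip.
        Visit fern.
        At fern: no right child.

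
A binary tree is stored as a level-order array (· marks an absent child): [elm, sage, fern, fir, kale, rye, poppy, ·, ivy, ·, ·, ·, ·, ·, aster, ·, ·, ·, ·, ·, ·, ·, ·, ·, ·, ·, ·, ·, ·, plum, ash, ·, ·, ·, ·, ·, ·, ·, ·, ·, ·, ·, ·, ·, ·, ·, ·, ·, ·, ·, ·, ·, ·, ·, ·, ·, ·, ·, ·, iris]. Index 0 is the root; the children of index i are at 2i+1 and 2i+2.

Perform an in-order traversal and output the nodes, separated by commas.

In-order visits the left subtree, then the node, then the right subtree.
At elm: go left to sage.
  At sage: go left to fir.
    At fir: no left child.
    Visit fir.
    At fir: go right to ivy.
      ivy is a leaf — visit ivy.
  Visit sage.
  At sage: go right to kale.
    kale is a leaf — visit kale.
Visit elm.
At elm: go right to fern.
  At fern: go left to rye.
    rye is a leaf — visit rye.
  Visit fern.
  At fern: go right to poppy.
    At poppy: no left child.
    Visit poppy.
    At poppy: go right to aster.
      At aster: go left to plum.
        At plum: go left to iris.
          iris is a leaf — visit iris.
        Visit plum.
        At plum: no right child.
      Visit aster.
      At aster: go right to ash.
        ash is a leaf — visit ash.

fir, ivy, sage, kale, elm, rye, fern, poppy, iris, plum, aster, ash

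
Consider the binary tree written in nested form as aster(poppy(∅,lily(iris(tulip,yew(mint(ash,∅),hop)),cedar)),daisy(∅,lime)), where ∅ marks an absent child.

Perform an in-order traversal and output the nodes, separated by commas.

In-order visits the left subtree, then the node, then the right subtree.
At aster: go left to poppy.
  At poppy: no left child.
  Visit poppy.
  At poppy: go right to lily.
    At lily: go left to iris.
      At iris: go left to tulip.
        tulip is a leaf — visit tulip.
      Visit iris.
      At iris: go right to yew.
        At yew: go left to mint.
          At mint: go left to ash.
            ash is a leaf — visit ash.
          Visit mint.
          At mint: no right child.
        Visit yew.
        At yew: go right to hop.
          hop is a leaf — visit hop.
    Visit lily.
    At lily: go right to cedar.
      cedar is a leaf — visit cedar.
Visit aster.
At aster: go right to daisy.
  At daisy: no left child.
  Visit daisy.
  At daisy: go right to lime.
    lime is a leaf — visit lime.

poppy, tulip, iris, ash, mint, yew, hop, lily, cedar, aster, daisy, lime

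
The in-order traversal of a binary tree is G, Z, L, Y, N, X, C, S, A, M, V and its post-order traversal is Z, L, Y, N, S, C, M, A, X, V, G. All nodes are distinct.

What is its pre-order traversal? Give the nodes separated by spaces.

The last element of post-order is the root; it splits in-order into left and right subtrees.
Root G: left subtree has 0 nodes { }, right has 10 {Z, L, Y, N, X, C, S, A, M, V}.
  Root V: left subtree has 9 nodes {Z, L, Y, N, X, C, S, A, M}, right has 0 { }.
    Root X: left subtree has 4 nodes {Z, L, Y, N}, right has 4 {C, S, A, M}.
      Root N: left subtree has 3 nodes {Z, L, Y}, right has 0 { }.
        Root Y: left subtree has 2 nodes {Z, L}, right has 0 { }.
          Root L: left subtree has 1 node {Z}, right has 0 { }.
      Root A: left subtree has 2 nodes {C, S}, right has 1 {M}.
        Root C: left subtree has 0 nodes { }, right has 1 {S}.

G V X N Y L Z A C S M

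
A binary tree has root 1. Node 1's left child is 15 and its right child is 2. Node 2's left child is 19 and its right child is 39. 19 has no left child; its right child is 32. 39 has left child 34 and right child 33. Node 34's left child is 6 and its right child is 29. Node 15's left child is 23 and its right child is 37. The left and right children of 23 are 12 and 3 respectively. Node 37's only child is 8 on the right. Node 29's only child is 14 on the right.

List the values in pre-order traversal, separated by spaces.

1 15 23 12 3 37 8 2 19 32 39 34 6 29 14 33

Pre-order visits the node, then its left subtree, then its right subtree.
Visit 1.
At 1: go left to 15.
  Visit 15.
  At 15: go left to 23.
    Visit 23.
    At 23: go left to 12.
      12 is a leaf — visit 12.
    At 23: go right to 3.
      3 is a leaf — visit 3.
  At 15: go right to 37.
    Visit 37.
    At 37: no left child.
    At 37: go right to 8.
      8 is a leaf — visit 8.
At 1: go right to 2.
  Visit 2.
  At 2: go left to 19.
    Visit 19.
    At 19: no left child.
    At 19: go right to 32.
      32 is a leaf — visit 32.
  At 2: go right to 39.
    Visit 39.
    At 39: go left to 34.
      Visit 34.
      At 34: go left to 6.
        6 is a leaf — visit 6.
      At 34: go right to 29.
        Visit 29.
        At 29: no left child.
        At 29: go right to 14.
          14 is a leaf — visit 14.
    At 39: go right to 33.
      33 is a leaf — visit 33.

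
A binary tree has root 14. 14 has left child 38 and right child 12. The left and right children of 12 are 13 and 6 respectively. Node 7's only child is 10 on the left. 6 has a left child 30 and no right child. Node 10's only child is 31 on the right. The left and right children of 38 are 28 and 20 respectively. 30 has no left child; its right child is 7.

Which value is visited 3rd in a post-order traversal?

Post-order visits the left subtree, then the right subtree, then the node.
At 14: go left to 38.
  At 38: go left to 28.
    28 is a leaf — visit 28.
  At 38: go right to 20.
    20 is a leaf — visit 20.
  Visit 38.
At 14: go right to 12.
  At 12: go left to 13.
    13 is a leaf — visit 13.
  At 12: go right to 6.
    At 6: go left to 30.
      At 30: no left child.
      At 30: go right to 7.
        At 7: go left to 10.
          At 10: no left child.
          At 10: go right to 31.
            31 is a leaf — visit 31.
          Visit 10.
        At 7: no right child.
        Visit 7.
      Visit 30.
    At 6: no right child.
    Visit 6.
  Visit 12.
Visit 14.
Full post-order sequence: 28, 20, 38, 13, 31, 10, 7, 30, 6, 12, 14.

38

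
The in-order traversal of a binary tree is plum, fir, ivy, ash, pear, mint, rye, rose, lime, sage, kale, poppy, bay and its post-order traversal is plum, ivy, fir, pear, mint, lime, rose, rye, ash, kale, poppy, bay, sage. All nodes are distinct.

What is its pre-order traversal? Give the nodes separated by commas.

sage, ash, fir, plum, ivy, rye, mint, pear, rose, lime, bay, poppy, kale

The last element of post-order is the root; it splits in-order into left and right subtrees.
Root sage: left subtree has 9 nodes {plum, fir, ivy, ash, pear, mint, rye, rose, lime}, right has 3 {kale, poppy, bay}.
  Root ash: left subtree has 3 nodes {plum, fir, ivy}, right has 5 {pear, mint, rye, rose, lime}.
    Root fir: left subtree has 1 node {plum}, right has 1 {ivy}.
    Root rye: left subtree has 2 nodes {pear, mint}, right has 2 {rose, lime}.
      Root mint: left subtree has 1 node {pear}, right has 0 { }.
      Root rose: left subtree has 0 nodes { }, right has 1 {lime}.
  Root bay: left subtree has 2 nodes {kale, poppy}, right has 0 { }.
    Root poppy: left subtree has 1 node {kale}, right has 0 { }.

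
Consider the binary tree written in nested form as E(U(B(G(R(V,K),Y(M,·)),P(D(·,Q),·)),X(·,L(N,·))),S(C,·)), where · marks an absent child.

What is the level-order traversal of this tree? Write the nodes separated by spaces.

E U S B X C G P L R Y D N V K M Q

Level-order visits nodes level by level from the root, left to right within each level.
Level 0: E
Level 1: U, S
Level 2: B, X, C
Level 3: G, P, L
Level 4: R, Y, D, N
Level 5: V, K, M, Q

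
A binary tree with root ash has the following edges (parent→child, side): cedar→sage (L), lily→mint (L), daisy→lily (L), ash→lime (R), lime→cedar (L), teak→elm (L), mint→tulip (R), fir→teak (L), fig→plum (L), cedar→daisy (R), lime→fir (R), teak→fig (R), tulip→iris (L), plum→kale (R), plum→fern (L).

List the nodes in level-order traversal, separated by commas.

ash, lime, cedar, fir, sage, daisy, teak, lily, elm, fig, mint, plum, tulip, fern, kale, iris

Level-order visits nodes level by level from the root, left to right within each level.
Level 0: ash
Level 1: lime
Level 2: cedar, fir
Level 3: sage, daisy, teak
Level 4: lily, elm, fig
Level 5: mint, plum
Level 6: tulip, fern, kale
Level 7: iris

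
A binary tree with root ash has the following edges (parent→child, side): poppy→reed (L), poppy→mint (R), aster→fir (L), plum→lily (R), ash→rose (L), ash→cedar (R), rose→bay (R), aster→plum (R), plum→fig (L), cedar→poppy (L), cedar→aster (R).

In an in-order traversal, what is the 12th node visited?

In-order visits the left subtree, then the node, then the right subtree.
At ash: go left to rose.
  At rose: no left child.
  Visit rose.
  At rose: go right to bay.
    bay is a leaf — visit bay.
Visit ash.
At ash: go right to cedar.
  At cedar: go left to poppy.
    At poppy: go left to reed.
      reed is a leaf — visit reed.
    Visit poppy.
    At poppy: go right to mint.
      mint is a leaf — visit mint.
  Visit cedar.
  At cedar: go right to aster.
    At aster: go left to fir.
      fir is a leaf — visit fir.
    Visit aster.
    At aster: go right to plum.
      At plum: go left to fig.
        fig is a leaf — visit fig.
      Visit plum.
      At plum: go right to lily.
        lily is a leaf — visit lily.
Full in-order sequence: rose, bay, ash, reed, poppy, mint, cedar, fir, aster, fig, plum, lily.

lily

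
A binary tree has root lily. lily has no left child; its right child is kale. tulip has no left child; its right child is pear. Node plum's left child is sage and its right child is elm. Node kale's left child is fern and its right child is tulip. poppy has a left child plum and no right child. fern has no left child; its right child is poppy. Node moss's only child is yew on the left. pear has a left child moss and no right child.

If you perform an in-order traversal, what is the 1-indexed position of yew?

In-order visits the left subtree, then the node, then the right subtree.
At lily: no left child.
Visit lily.
At lily: go right to kale.
  At kale: go left to fern.
    At fern: no left child.
    Visit fern.
    At fern: go right to poppy.
      At poppy: go left to plum.
        At plum: go left to sage.
          sage is a leaf — visit sage.
        Visit plum.
        At plum: go right to elm.
          elm is a leaf — visit elm.
      Visit poppy.
      At poppy: no right child.
  Visit kale.
  At kale: go right to tulip.
    At tulip: no left child.
    Visit tulip.
    At tulip: go right to pear.
      At pear: go left to moss.
        At moss: go left to yew.
          yew is a leaf — visit yew.
        Visit moss.
        At moss: no right child.
      Visit pear.
      At pear: no right child.
Full in-order sequence: lily, fern, sage, plum, elm, poppy, kale, tulip, yew, moss, pear.

9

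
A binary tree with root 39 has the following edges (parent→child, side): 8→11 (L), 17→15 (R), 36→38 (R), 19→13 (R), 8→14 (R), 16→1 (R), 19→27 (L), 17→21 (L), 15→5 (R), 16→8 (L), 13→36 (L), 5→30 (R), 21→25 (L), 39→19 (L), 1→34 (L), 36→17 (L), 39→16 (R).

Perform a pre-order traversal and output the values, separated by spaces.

39 19 27 13 36 17 21 25 15 5 30 38 16 8 11 14 1 34

Pre-order visits the node, then its left subtree, then its right subtree.
Visit 39.
At 39: go left to 19.
  Visit 19.
  At 19: go left to 27.
    27 is a leaf — visit 27.
  At 19: go right to 13.
    Visit 13.
    At 13: go left to 36.
      Visit 36.
      At 36: go left to 17.
        Visit 17.
        At 17: go left to 21.
          Visit 21.
          At 21: go left to 25.
            25 is a leaf — visit 25.
          At 21: no right child.
        At 17: go right to 15.
          Visit 15.
          At 15: no left child.
          At 15: go right to 5.
            Visit 5.
            At 5: no left child.
            At 5: go right to 30.
              30 is a leaf — visit 30.
      At 36: go right to 38.
        38 is a leaf — visit 38.
    At 13: no right child.
At 39: go right to 16.
  Visit 16.
  At 16: go left to 8.
    Visit 8.
    At 8: go left to 11.
      11 is a leaf — visit 11.
    At 8: go right to 14.
      14 is a leaf — visit 14.
  At 16: go right to 1.
    Visit 1.
    At 1: go left to 34.
      34 is a leaf — visit 34.
    At 1: no right child.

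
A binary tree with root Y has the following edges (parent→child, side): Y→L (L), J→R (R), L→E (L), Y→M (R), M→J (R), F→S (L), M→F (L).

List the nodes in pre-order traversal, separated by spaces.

Pre-order visits the node, then its left subtree, then its right subtree.
Visit Y.
At Y: go left to L.
  Visit L.
  At L: go left to E.
    E is a leaf — visit E.
  At L: no right child.
At Y: go right to M.
  Visit M.
  At M: go left to F.
    Visit F.
    At F: go left to S.
      S is a leaf — visit S.
    At F: no right child.
  At M: go right to J.
    Visit J.
    At J: no left child.
    At J: go right to R.
      R is a leaf — visit R.

Y L E M F S J R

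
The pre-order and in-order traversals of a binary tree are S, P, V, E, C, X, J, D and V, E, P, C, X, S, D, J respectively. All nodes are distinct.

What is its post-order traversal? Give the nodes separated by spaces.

The first element of pre-order is the root; it splits in-order into left and right subtrees.
Root S: left subtree has 5 nodes {V, E, P, C, X}, right has 2 {D, J}.
  Root P: left subtree has 2 nodes {V, E}, right has 2 {C, X}.
    Root V: left subtree has 0 nodes { }, right has 1 {E}.
    Root C: left subtree has 0 nodes { }, right has 1 {X}.
  Root J: left subtree has 1 node {D}, right has 0 { }.

E V X C P D J S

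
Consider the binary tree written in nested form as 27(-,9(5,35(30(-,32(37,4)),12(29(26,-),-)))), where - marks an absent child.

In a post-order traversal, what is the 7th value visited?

29

Post-order visits the left subtree, then the right subtree, then the node.
At 27: no left child.
At 27: go right to 9.
  At 9: go left to 5.
    5 is a leaf — visit 5.
  At 9: go right to 35.
    At 35: go left to 30.
      At 30: no left child.
      At 30: go right to 32.
        At 32: go left to 37.
          37 is a leaf — visit 37.
        At 32: go right to 4.
          4 is a leaf — visit 4.
        Visit 32.
      Visit 30.
    At 35: go right to 12.
      At 12: go left to 29.
        At 29: go left to 26.
          26 is a leaf — visit 26.
        At 29: no right child.
        Visit 29.
      At 12: no right child.
      Visit 12.
    Visit 35.
  Visit 9.
Visit 27.
Full post-order sequence: 5, 37, 4, 32, 30, 26, 29, 12, 35, 9, 27.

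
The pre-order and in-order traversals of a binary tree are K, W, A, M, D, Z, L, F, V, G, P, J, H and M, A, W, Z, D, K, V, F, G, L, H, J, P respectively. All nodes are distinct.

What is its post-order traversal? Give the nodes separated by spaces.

M A Z D W V G F H J P L K

The first element of pre-order is the root; it splits in-order into left and right subtrees.
Root K: left subtree has 5 nodes {M, A, W, Z, D}, right has 7 {V, F, G, L, H, J, P}.
  Root W: left subtree has 2 nodes {M, A}, right has 2 {Z, D}.
    Root A: left subtree has 1 node {M}, right has 0 { }.
    Root D: left subtree has 1 node {Z}, right has 0 { }.
  Root L: left subtree has 3 nodes {V, F, G}, right has 3 {H, J, P}.
    Root F: left subtree has 1 node {V}, right has 1 {G}.
    Root P: left subtree has 2 nodes {H, J}, right has 0 { }.
      Root J: left subtree has 1 node {H}, right has 0 { }.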